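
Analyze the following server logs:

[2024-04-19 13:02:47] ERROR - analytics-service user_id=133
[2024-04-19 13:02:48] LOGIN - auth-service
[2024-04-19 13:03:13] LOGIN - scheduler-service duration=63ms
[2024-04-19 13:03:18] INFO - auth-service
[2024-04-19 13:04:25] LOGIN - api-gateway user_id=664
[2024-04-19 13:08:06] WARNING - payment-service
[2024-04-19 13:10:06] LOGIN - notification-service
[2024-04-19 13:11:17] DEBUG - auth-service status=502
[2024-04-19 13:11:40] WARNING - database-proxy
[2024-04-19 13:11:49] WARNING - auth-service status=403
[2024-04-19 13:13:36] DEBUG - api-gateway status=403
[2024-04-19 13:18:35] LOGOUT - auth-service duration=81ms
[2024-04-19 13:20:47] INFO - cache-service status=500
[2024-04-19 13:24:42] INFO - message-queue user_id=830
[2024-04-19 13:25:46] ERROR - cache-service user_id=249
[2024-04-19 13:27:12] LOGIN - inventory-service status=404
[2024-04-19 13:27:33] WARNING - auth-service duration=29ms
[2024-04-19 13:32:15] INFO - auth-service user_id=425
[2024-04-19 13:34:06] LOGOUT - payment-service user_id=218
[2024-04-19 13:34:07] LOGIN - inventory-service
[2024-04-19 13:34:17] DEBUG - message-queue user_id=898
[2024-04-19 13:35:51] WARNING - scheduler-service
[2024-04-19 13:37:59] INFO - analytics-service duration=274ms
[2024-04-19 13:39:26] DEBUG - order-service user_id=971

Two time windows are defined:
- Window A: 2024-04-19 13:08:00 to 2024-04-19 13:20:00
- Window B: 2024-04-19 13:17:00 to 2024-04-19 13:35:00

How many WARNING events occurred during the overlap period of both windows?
0

To find overlap events:

1. Window A: 2024-04-19 13:08:00 to 2024-04-19 13:20:00
2. Window B: 2024-04-19 13:17:00 to 2024-04-19 13:35:00
3. Overlap period: 2024-04-19 13:17:00 to 2024-04-19 13:20:00
4. Count WARNING events in overlap: 0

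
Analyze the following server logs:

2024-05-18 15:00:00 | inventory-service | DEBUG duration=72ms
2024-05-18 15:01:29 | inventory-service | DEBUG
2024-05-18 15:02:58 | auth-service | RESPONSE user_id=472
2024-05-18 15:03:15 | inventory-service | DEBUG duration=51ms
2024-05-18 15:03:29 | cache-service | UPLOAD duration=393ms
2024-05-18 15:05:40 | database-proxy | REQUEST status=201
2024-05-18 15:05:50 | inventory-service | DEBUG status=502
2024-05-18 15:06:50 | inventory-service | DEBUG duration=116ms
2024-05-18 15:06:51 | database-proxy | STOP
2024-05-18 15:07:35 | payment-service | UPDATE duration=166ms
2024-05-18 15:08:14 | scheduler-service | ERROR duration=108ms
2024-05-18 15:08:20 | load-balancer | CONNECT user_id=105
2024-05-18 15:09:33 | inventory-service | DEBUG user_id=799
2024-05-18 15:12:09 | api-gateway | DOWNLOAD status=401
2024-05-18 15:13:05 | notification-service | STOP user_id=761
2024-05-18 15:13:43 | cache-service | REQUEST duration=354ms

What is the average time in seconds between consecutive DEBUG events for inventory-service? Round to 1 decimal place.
114.6

To calculate average interval:

1. Find all DEBUG events for inventory-service in order
2. Calculate time gaps between consecutive events
3. Compute mean of gaps: 573 / 5 = 114.6 seconds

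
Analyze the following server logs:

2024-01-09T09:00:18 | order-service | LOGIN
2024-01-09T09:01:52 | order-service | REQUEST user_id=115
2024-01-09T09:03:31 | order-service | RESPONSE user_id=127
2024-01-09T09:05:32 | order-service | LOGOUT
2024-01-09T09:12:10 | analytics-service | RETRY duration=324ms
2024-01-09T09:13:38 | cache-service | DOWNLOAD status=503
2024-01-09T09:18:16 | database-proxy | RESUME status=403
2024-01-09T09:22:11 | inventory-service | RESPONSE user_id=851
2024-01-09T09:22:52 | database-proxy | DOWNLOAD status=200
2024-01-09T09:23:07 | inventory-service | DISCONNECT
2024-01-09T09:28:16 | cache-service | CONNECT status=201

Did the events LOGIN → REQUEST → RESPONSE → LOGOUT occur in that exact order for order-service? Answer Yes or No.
Yes

To verify sequence order:

1. Find all events in sequence LOGIN → REQUEST → RESPONSE → LOGOUT for order-service
2. Extract their timestamps
3. Check if timestamps are in ascending order
4. Result: Yes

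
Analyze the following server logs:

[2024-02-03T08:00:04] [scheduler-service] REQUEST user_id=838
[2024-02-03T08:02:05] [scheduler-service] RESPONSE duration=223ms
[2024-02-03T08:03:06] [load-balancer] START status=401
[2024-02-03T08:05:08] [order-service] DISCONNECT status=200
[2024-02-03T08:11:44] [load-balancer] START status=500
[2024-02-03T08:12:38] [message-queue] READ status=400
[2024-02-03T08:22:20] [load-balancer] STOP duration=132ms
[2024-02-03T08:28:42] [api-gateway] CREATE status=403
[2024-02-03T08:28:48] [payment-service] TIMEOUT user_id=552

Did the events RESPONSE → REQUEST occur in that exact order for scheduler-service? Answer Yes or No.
No

To verify sequence order:

1. Find all events in sequence RESPONSE → REQUEST for scheduler-service
2. Extract their timestamps
3. Check if timestamps are in ascending order
4. Result: No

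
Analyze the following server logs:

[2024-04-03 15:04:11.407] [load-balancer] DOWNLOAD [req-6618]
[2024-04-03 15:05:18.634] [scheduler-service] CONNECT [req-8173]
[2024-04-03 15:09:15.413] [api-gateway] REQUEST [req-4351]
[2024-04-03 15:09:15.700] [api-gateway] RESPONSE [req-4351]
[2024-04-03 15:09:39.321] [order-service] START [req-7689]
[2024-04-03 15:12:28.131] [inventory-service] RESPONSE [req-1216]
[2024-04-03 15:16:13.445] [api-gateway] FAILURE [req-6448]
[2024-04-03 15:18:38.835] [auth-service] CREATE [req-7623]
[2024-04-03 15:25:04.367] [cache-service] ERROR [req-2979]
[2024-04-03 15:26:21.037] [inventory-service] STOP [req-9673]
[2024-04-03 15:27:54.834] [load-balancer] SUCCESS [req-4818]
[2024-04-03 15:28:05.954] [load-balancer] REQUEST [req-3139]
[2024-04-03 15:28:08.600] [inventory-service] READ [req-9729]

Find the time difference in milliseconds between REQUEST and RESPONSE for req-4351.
287

To calculate latency:

1. Find REQUEST with id req-4351: 2024-04-03 15:09:15.413
2. Find RESPONSE with id req-4351: 2024-04-03 15:09:15.700
3. Latency: 2024-04-03 15:09:15.700 - 2024-04-03 15:09:15.413 = 287ms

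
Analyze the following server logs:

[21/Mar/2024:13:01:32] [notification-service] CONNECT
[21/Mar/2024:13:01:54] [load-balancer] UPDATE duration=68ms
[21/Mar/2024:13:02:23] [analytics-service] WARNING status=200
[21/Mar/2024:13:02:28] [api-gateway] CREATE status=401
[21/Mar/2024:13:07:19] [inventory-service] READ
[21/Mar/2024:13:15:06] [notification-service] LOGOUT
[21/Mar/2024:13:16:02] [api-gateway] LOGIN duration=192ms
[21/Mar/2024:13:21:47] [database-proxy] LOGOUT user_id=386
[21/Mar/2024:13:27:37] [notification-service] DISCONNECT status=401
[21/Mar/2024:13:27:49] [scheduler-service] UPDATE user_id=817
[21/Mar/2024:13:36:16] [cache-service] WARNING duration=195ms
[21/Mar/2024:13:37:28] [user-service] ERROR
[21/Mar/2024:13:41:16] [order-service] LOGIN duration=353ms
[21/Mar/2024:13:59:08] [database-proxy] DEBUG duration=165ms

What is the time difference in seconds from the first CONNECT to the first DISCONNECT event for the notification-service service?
1565

To find the time between events:

1. Locate the first CONNECT event for notification-service: 21/Mar/2024:13:01:32
2. Locate the first DISCONNECT event for notification-service: 21/Mar/2024:13:27:37
3. Calculate the difference: 21/Mar/2024:13:27:37 - 21/Mar/2024:13:01:32 = 1565 seconds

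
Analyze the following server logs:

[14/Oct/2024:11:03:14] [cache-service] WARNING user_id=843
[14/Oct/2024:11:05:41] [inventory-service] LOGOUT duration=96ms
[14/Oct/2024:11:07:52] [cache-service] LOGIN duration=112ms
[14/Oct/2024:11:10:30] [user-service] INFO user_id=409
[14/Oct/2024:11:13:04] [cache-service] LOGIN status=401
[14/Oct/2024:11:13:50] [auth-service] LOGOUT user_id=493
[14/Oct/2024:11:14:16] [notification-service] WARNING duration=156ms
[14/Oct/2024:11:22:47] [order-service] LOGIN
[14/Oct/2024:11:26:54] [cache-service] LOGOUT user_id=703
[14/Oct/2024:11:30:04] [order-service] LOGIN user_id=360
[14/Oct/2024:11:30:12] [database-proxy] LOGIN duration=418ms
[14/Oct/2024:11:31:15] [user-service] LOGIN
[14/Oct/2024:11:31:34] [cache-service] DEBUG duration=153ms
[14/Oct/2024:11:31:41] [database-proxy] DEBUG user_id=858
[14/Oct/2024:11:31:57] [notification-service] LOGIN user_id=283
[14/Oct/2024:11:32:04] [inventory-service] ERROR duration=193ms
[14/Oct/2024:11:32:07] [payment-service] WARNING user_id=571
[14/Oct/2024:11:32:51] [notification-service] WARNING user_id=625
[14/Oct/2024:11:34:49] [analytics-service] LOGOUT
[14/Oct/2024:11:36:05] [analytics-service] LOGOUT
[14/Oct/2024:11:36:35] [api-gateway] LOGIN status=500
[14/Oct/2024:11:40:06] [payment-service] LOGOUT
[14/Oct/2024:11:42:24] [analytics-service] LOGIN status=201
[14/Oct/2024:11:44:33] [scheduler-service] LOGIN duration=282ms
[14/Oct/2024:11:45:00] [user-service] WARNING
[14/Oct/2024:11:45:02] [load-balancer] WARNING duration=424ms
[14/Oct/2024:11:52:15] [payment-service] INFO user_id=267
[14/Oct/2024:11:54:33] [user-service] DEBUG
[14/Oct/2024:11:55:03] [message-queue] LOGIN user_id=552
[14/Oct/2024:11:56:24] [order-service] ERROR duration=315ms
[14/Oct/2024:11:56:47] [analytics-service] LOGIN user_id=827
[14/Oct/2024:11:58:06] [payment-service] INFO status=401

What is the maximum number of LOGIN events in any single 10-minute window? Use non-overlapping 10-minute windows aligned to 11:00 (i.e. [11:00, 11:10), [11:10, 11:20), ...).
5

To find the burst window:

1. Divide the log period into non-overlapping 10-minute windows starting at 11:00
2. Count LOGIN events in each window
3. Find the window with maximum count
4. Maximum events in a window: 5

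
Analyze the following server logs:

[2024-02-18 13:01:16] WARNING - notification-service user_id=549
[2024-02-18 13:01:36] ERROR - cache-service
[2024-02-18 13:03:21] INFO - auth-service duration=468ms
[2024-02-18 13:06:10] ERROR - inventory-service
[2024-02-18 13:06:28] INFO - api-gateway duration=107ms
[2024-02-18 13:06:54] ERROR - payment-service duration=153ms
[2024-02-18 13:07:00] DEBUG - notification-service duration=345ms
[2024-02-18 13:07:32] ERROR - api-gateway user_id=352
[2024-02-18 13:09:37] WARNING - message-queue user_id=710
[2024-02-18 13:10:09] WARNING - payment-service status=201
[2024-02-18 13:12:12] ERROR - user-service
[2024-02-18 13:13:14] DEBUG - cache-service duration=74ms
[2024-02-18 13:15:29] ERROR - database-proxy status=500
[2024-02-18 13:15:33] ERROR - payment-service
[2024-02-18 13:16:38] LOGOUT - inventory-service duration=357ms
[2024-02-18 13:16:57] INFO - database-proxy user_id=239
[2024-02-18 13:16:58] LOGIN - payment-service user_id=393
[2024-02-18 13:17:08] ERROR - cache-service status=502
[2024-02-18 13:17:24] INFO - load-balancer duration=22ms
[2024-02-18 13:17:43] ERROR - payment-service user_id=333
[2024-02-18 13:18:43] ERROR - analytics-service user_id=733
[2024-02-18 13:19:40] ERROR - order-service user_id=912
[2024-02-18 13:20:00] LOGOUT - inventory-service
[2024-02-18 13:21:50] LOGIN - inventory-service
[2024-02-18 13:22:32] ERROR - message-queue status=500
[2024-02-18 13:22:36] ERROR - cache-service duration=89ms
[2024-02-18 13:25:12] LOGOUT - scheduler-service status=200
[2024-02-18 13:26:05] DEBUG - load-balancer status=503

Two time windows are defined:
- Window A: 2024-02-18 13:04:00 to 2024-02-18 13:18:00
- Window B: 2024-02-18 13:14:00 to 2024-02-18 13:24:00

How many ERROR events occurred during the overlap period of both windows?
4

To find overlap events:

1. Window A: 2024-02-18 13:04:00 to 2024-02-18 13:18:00
2. Window B: 2024-02-18 13:14:00 to 2024-02-18 13:24:00
3. Overlap period: 2024-02-18 13:14:00 to 2024-02-18 13:18:00
4. Count ERROR events in overlap: 4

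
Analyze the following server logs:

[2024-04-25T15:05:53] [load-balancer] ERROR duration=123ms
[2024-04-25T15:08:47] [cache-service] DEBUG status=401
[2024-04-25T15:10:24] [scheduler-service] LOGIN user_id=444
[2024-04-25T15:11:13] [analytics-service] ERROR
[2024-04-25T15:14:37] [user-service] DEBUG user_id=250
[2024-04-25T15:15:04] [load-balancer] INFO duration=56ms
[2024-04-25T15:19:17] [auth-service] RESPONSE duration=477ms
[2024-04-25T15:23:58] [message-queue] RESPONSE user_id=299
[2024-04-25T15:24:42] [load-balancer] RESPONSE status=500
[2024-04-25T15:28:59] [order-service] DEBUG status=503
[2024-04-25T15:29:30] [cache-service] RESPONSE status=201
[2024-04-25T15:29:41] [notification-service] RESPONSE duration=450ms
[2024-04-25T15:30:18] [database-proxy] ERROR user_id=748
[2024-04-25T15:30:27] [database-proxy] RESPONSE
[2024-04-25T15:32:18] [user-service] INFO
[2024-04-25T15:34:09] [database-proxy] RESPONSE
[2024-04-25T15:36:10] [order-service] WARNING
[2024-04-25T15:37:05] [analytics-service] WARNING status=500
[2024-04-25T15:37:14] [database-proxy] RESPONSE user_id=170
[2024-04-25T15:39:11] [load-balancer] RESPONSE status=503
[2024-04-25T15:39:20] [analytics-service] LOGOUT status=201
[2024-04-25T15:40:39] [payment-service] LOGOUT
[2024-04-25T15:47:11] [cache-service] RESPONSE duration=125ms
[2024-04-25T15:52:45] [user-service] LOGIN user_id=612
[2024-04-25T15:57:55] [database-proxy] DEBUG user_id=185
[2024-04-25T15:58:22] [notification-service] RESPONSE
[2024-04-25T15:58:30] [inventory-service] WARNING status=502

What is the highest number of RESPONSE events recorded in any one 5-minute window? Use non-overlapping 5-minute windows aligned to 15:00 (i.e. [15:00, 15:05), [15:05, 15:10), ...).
2

To find the burst window:

1. Divide the log period into non-overlapping 5-minute windows starting at 15:00
2. Count RESPONSE events in each window
3. Find the window with maximum count
4. Maximum events in a window: 2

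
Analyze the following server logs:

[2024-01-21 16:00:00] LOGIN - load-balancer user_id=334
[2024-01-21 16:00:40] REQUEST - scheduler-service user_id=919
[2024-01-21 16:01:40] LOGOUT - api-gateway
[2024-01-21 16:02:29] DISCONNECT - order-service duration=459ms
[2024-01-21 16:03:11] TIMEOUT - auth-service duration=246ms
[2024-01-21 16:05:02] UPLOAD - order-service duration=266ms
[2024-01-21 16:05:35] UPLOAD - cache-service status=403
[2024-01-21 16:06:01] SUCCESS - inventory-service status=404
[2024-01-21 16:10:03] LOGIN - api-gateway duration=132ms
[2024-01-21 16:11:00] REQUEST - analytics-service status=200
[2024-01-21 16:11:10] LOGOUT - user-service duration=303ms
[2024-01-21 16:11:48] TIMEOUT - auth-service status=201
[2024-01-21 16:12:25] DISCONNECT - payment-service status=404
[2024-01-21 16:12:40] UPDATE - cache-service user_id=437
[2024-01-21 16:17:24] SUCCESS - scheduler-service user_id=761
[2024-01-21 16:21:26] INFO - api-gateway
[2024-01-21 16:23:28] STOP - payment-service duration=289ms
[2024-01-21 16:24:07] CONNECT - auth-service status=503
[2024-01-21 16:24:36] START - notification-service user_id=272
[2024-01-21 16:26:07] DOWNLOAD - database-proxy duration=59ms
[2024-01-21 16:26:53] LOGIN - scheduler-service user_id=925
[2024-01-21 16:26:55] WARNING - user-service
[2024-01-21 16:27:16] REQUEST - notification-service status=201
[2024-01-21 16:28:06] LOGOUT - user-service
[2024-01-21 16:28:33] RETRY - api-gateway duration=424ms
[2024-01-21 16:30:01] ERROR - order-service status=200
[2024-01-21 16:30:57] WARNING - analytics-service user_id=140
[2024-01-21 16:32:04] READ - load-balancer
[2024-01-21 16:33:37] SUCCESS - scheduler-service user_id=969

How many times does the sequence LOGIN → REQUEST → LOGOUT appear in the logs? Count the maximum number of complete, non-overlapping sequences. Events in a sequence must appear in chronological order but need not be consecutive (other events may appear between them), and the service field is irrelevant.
3

To count sequences:

1. Look for pattern: LOGIN → REQUEST → LOGOUT
2. Greedily scan the log in chronological order, matching each sequence element in turn (ignoring service)
3. Each time the full pattern completes, increment the count and restart matching from the next event
4. Complete non-overlapping sequences found: 3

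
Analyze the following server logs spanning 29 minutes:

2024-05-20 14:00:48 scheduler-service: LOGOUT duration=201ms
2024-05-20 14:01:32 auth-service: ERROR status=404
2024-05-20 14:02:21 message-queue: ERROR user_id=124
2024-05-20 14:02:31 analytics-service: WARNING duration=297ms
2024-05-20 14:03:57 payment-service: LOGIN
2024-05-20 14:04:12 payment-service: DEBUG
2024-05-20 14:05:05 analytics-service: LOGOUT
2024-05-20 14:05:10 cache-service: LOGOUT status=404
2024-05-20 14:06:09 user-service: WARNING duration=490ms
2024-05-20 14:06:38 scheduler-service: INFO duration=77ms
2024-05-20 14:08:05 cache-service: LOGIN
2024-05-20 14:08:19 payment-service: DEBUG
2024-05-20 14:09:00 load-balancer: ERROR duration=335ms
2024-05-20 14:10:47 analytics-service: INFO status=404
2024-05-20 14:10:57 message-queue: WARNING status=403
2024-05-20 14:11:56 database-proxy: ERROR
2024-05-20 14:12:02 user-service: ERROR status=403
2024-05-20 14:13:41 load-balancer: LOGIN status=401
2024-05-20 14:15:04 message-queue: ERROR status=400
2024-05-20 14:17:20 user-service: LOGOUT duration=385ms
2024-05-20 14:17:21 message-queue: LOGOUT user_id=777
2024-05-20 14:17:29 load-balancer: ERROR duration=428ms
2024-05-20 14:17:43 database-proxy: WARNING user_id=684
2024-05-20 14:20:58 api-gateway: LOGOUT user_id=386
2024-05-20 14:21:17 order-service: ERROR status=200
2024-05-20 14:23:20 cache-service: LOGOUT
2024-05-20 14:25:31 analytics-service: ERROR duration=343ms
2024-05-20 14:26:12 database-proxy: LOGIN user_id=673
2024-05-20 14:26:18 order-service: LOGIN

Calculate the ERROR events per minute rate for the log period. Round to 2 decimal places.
0.31

To calculate the rate:

1. Count total ERROR events: 9
2. Total time period: 29 minutes
3. Rate = 9 / 29 = 0.31 events per minute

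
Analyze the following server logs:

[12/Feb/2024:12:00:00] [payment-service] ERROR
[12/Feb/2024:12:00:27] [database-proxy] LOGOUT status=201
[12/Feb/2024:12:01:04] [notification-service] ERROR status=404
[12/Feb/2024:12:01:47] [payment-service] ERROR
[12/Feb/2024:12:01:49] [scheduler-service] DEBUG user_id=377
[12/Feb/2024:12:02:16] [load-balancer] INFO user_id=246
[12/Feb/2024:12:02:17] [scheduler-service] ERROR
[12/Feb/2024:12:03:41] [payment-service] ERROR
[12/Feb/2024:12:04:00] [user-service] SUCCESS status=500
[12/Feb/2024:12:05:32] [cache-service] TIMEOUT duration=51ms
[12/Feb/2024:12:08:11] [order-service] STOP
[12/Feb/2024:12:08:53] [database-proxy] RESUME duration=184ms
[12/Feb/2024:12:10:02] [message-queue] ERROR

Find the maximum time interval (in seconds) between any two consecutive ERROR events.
381

To find the longest gap:

1. Extract all ERROR events in chronological order
2. Calculate time differences between consecutive events
3. Find the maximum difference
4. Longest gap: 381 seconds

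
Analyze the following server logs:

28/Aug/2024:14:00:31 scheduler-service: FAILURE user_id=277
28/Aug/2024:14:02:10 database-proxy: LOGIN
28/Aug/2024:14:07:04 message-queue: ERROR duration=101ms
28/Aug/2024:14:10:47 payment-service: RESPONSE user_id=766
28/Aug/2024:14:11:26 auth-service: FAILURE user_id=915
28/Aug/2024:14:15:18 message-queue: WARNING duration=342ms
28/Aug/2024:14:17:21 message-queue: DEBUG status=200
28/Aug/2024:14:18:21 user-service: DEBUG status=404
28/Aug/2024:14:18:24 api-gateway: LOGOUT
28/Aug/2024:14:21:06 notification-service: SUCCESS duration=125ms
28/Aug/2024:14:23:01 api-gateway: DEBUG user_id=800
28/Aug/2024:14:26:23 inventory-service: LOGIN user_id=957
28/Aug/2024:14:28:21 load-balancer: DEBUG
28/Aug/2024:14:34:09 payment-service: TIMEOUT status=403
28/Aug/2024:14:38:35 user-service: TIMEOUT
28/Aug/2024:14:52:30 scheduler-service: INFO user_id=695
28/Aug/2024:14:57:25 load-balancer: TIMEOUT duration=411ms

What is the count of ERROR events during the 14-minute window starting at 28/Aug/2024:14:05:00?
1

To count events in the time window:

1. Window boundaries: 28/Aug/2024:14:05:00 to 28/Aug/2024:14:19:00
2. Filter for ERROR events within this window
3. Count matching events: 1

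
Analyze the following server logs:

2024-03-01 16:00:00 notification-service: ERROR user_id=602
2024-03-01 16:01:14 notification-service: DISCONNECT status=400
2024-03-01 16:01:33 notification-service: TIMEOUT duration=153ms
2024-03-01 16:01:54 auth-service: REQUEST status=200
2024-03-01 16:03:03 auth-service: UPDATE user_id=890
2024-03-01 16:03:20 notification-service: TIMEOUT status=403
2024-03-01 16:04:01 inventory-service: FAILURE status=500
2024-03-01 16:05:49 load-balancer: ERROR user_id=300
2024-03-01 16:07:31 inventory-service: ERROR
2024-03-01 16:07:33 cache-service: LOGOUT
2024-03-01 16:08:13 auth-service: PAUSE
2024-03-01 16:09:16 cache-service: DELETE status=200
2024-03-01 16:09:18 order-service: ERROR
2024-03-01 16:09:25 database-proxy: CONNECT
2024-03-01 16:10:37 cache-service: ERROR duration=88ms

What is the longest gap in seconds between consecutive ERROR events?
349

To find the longest gap:

1. Extract all ERROR events in chronological order
2. Calculate time differences between consecutive events
3. Find the maximum difference
4. Longest gap: 349 seconds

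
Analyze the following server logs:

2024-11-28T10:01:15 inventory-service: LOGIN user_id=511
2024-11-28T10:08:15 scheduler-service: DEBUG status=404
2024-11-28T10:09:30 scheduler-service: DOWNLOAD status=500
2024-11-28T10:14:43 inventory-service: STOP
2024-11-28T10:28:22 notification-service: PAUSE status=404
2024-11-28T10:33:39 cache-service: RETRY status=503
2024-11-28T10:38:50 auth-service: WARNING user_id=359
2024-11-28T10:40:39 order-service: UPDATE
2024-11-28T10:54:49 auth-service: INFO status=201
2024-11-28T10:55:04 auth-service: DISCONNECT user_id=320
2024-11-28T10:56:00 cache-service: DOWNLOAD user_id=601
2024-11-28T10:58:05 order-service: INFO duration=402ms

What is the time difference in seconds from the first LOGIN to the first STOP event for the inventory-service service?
808

To find the time between events:

1. Locate the first LOGIN event for inventory-service: 2024-11-28T10:01:15
2. Locate the first STOP event for inventory-service: 2024-11-28T10:14:43
3. Calculate the difference: 2024-11-28T10:14:43 - 2024-11-28T10:01:15 = 808 seconds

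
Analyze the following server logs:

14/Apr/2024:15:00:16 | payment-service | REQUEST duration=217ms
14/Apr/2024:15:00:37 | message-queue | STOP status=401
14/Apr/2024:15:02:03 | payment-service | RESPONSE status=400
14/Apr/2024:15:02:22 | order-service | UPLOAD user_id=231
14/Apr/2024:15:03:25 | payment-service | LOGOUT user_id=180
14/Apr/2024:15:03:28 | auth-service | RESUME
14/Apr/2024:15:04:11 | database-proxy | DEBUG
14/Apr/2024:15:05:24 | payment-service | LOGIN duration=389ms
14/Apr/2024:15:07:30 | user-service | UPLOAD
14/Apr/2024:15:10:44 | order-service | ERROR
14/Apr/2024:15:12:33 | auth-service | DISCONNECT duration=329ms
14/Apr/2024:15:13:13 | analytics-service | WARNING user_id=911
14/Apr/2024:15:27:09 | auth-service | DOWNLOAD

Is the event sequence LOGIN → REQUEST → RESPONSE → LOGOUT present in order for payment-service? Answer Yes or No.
No

To verify sequence order:

1. Find all events in sequence LOGIN → REQUEST → RESPONSE → LOGOUT for payment-service
2. Extract their timestamps
3. Check if timestamps are in ascending order
4. Result: No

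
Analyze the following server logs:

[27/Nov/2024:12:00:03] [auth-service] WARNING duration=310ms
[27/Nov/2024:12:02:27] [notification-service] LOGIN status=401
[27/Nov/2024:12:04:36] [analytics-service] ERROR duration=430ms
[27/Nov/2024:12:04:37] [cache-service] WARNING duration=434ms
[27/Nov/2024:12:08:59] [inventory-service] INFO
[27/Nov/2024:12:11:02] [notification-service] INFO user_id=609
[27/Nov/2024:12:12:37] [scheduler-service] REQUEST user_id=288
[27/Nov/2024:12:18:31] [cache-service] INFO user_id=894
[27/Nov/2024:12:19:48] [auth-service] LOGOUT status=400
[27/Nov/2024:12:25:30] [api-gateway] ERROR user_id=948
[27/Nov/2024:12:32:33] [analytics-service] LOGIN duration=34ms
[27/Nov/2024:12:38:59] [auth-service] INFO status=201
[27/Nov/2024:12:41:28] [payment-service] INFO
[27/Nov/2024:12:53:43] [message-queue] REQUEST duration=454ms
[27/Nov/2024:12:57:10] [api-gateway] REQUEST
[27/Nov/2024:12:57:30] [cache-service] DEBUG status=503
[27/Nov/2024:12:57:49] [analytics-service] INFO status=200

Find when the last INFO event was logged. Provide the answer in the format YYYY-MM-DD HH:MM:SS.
2024-11-27 12:57:49

To find the last event:

1. Filter for all INFO events
2. Sort by timestamp
3. Select the last one
4. Timestamp: 2024-11-27 12:57:49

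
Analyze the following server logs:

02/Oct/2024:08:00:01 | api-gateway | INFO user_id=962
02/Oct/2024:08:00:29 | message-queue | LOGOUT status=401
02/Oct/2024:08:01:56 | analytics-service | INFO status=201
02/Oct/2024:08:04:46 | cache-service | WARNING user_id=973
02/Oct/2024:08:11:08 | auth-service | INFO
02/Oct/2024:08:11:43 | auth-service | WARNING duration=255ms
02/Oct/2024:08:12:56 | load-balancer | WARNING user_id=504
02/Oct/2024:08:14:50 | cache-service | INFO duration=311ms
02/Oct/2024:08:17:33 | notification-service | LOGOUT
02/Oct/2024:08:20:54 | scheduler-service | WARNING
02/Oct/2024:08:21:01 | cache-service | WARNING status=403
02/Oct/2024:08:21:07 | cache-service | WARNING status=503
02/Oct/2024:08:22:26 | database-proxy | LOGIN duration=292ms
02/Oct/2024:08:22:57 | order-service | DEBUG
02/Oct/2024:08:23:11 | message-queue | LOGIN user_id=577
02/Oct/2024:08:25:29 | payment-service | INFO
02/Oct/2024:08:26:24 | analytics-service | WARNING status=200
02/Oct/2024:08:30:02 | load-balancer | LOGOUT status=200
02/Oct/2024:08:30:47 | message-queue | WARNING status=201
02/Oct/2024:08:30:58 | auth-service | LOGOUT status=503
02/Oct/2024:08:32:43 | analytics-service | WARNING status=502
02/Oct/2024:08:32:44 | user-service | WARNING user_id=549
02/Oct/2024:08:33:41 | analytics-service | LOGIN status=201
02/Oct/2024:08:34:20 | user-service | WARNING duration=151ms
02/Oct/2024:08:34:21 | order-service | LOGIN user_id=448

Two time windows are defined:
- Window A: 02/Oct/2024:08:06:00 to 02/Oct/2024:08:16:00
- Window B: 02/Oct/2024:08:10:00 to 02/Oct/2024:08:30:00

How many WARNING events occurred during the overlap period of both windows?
2

To find overlap events:

1. Window A: 02/Oct/2024:08:06:00 to 02/Oct/2024:08:16:00
2. Window B: 02/Oct/2024:08:10:00 to 02/Oct/2024:08:30:00
3. Overlap period: 02/Oct/2024:08:10:00 to 02/Oct/2024:08:16:00
4. Count WARNING events in overlap: 2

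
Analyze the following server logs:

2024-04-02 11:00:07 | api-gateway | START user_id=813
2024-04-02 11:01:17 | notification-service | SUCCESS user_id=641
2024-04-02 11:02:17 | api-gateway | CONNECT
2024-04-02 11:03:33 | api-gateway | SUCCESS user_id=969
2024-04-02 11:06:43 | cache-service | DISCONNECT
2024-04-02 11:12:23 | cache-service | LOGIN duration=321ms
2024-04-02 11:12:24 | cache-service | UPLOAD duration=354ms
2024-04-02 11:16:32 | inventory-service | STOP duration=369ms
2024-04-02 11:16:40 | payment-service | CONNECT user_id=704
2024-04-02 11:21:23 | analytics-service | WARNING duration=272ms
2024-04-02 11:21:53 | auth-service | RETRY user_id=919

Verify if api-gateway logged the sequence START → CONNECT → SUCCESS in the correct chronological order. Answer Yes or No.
Yes

To verify sequence order:

1. Find all events in sequence START → CONNECT → SUCCESS for api-gateway
2. Extract their timestamps
3. Check if timestamps are in ascending order
4. Result: Yes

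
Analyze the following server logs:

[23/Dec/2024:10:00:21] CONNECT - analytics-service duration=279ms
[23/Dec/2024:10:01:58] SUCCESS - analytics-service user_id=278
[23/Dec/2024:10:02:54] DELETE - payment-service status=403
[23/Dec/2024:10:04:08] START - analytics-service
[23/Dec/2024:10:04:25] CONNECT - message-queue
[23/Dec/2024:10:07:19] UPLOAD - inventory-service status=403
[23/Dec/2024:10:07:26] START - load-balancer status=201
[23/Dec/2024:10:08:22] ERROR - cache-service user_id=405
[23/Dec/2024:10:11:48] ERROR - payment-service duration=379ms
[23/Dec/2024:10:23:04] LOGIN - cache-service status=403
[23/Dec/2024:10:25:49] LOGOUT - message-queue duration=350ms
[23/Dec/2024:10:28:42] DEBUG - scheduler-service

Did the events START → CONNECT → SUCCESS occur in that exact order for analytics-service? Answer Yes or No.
No

To verify sequence order:

1. Find all events in sequence START → CONNECT → SUCCESS for analytics-service
2. Extract their timestamps
3. Check if timestamps are in ascending order
4. Result: No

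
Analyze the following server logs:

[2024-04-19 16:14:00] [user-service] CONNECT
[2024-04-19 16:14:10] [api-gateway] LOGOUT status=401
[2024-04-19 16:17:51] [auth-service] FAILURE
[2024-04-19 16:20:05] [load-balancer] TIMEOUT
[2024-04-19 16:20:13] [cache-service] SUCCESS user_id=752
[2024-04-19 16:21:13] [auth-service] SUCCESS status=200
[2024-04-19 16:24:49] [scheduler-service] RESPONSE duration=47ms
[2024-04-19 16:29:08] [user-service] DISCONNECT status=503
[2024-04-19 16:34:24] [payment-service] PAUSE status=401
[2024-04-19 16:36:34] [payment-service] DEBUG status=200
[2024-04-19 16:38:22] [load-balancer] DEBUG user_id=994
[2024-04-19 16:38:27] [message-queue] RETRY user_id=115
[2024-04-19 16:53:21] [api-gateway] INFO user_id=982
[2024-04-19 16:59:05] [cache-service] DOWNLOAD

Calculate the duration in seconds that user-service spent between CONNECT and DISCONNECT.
908

To calculate state duration:

1. Find CONNECT event for user-service: 2024-04-19 16:14:00
2. Find DISCONNECT event for user-service: 2024-04-19 16:29:08
3. Calculate duration: 2024-04-19 16:29:08 - 2024-04-19 16:14:00 = 908 seconds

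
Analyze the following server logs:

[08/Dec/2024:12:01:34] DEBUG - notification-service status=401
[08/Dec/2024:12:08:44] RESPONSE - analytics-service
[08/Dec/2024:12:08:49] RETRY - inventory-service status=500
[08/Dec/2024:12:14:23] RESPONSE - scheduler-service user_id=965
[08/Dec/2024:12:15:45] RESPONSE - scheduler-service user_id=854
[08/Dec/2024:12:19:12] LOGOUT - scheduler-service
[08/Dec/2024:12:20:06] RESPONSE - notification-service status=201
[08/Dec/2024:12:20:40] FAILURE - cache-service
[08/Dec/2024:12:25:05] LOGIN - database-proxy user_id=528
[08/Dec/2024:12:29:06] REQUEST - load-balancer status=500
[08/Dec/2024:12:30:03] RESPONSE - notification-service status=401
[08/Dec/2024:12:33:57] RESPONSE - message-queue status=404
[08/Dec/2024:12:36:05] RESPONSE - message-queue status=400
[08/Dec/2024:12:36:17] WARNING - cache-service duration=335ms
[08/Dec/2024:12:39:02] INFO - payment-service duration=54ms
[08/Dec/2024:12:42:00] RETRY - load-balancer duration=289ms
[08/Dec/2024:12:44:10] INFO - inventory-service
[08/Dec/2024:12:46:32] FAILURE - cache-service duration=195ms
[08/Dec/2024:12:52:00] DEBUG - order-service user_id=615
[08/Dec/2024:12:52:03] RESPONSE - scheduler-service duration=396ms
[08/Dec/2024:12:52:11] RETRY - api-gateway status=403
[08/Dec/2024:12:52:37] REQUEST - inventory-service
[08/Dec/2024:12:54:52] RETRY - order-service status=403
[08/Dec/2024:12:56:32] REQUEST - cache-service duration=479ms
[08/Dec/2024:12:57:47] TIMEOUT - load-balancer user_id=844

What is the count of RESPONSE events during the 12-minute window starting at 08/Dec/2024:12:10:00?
3

To count events in the time window:

1. Window boundaries: 08/Dec/2024:12:10:00 to 08/Dec/2024:12:22:00
2. Filter for RESPONSE events within this window
3. Count matching events: 3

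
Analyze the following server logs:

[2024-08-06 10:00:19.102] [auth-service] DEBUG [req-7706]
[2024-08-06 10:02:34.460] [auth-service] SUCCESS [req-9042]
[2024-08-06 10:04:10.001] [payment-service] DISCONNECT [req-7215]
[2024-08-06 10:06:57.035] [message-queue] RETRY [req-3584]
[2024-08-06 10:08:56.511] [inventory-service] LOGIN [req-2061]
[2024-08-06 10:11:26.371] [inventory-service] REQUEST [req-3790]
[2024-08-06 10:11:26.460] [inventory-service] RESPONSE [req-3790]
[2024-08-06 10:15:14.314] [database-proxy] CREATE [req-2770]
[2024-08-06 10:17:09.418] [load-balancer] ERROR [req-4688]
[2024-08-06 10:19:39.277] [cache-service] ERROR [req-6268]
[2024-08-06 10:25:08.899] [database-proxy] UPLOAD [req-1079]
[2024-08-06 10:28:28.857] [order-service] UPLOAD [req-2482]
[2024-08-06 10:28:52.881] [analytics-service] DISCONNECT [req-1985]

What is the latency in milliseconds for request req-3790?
89

To calculate latency:

1. Find REQUEST with id req-3790: 2024-08-06 10:11:26.371
2. Find RESPONSE with id req-3790: 2024-08-06 10:11:26.460
3. Latency: 2024-08-06 10:11:26.460 - 2024-08-06 10:11:26.371 = 89ms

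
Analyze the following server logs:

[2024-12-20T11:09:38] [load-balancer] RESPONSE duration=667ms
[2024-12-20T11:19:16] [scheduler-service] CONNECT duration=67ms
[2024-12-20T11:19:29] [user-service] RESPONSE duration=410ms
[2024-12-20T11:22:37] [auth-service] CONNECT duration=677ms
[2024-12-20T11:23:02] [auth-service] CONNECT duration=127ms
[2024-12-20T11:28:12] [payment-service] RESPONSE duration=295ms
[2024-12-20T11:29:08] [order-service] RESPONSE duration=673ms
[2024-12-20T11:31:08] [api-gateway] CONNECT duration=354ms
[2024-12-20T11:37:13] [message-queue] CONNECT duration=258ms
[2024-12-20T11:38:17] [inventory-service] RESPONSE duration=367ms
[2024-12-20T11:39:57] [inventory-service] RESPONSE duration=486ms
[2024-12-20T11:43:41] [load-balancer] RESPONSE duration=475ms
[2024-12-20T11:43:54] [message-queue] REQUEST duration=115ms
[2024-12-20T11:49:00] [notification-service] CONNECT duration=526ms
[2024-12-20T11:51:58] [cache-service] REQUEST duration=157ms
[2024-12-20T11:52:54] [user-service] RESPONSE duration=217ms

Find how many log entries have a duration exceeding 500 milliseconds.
4

To count timeouts:

1. Threshold: 500ms
2. Extract duration from each log entry
3. Count entries where duration > 500
4. Timeout count: 4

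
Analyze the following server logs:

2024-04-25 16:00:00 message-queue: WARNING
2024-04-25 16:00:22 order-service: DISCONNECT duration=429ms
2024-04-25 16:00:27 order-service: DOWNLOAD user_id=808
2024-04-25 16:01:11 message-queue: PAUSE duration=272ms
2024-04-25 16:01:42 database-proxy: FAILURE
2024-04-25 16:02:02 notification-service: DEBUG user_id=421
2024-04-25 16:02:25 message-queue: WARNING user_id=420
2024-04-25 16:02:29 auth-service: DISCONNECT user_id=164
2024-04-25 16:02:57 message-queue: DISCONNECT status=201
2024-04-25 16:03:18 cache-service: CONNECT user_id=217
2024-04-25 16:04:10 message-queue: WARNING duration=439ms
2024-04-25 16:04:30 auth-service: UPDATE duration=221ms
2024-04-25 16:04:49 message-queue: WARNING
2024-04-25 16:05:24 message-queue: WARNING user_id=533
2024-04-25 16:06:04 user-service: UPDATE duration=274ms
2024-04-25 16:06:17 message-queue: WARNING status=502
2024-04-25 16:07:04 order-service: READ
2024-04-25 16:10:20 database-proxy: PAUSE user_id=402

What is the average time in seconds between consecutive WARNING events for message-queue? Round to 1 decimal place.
75.4

To calculate average interval:

1. Find all WARNING events for message-queue in order
2. Calculate time gaps between consecutive events
3. Compute mean of gaps: 377 / 5 = 75.4 seconds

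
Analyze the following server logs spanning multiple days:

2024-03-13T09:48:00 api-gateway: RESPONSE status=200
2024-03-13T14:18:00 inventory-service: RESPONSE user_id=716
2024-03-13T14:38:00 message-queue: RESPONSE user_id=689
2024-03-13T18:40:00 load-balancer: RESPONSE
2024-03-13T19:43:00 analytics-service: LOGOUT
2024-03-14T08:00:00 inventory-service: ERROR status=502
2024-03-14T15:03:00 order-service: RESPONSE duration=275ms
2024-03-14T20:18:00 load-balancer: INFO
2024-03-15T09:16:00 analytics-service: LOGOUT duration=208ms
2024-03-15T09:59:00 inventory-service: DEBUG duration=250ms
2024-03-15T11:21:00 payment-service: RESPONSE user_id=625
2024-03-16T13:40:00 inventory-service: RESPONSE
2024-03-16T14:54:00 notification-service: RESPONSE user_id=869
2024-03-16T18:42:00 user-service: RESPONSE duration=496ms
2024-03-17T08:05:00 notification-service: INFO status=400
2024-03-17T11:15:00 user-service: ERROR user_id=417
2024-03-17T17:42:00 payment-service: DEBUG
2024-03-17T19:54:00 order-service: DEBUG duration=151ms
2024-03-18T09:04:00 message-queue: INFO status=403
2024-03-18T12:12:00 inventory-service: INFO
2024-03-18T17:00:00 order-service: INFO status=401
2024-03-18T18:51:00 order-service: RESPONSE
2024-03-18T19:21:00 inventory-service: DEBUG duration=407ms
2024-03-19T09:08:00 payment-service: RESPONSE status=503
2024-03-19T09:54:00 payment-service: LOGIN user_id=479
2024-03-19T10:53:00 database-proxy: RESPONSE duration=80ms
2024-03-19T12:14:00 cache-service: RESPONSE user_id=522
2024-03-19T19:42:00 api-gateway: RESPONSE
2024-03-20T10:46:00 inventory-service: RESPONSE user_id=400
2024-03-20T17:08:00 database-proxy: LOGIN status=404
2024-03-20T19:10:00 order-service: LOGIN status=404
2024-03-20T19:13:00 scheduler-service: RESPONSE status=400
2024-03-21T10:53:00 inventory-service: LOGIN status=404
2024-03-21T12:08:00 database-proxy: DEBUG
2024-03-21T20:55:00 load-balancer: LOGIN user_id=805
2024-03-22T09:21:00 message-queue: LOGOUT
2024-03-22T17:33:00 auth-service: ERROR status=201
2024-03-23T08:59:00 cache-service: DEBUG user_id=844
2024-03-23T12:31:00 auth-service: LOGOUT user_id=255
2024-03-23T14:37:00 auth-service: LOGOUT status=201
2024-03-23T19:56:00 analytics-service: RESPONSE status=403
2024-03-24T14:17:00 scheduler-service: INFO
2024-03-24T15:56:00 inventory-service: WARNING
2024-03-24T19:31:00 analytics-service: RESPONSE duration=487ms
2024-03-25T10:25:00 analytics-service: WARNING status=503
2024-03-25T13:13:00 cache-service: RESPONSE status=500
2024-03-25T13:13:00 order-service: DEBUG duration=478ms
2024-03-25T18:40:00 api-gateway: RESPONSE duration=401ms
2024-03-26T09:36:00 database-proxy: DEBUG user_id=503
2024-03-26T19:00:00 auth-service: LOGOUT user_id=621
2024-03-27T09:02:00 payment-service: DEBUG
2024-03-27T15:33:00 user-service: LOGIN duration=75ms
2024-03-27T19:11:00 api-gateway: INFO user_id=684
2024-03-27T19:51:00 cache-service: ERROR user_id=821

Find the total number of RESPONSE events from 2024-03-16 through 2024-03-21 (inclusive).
10

To filter by date range:

1. Date range: 2024-03-16 through 2024-03-21, both dates inclusive
2. Filter for RESPONSE events whose date falls in this range
3. Count matching events: 10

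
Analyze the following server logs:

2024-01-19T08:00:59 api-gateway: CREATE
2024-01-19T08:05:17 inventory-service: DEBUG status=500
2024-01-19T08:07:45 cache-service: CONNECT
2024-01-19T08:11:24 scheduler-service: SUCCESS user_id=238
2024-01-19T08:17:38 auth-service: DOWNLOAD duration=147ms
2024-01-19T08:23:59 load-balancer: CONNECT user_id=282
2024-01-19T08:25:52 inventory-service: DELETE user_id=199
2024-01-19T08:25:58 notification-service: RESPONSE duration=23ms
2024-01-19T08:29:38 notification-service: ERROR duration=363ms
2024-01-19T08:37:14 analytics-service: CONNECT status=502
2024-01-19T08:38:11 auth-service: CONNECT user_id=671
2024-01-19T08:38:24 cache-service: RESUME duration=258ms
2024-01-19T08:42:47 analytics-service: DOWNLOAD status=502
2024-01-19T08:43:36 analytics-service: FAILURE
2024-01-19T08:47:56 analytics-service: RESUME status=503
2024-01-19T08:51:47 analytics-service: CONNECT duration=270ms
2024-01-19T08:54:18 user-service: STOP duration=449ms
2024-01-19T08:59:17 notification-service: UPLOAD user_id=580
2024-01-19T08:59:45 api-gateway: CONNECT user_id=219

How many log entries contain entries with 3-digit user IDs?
6

To find matching entries:

1. Pattern to match: entries with 3-digit user IDs
2. Scan each log entry for the pattern
3. Count matches: 6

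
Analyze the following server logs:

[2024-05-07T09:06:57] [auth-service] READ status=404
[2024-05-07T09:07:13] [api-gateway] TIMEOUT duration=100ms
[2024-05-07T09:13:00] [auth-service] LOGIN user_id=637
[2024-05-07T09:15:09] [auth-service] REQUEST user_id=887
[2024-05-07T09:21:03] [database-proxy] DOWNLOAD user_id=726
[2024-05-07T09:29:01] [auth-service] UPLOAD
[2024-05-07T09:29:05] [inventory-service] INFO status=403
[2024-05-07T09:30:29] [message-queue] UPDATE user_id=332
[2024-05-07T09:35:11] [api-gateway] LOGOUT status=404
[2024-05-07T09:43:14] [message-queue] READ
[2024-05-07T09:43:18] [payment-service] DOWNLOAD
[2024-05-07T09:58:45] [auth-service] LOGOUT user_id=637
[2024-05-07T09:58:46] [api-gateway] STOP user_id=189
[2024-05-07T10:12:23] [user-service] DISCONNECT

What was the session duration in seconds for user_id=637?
2745

To calculate session duration:

1. Find LOGIN event for user_id=637: 2024-05-07T09:13:00
2. Find LOGOUT event for user_id=637: 2024-05-07T09:58:45
3. Session duration: 2024-05-07T09:58:45 - 2024-05-07T09:13:00 = 2745 seconds (45 minutes)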